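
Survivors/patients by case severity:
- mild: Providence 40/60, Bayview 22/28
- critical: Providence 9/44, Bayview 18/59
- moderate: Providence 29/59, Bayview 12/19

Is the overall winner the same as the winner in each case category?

Mild: Providence 40/60 = 66.7%, Bayview 22/28 = 78.6% → Bayview
Critical: Providence 9/44 = 20.5%, Bayview 18/59 = 30.5% → Bayview
Moderate: Providence 29/59 = 49.2%, Bayview 12/19 = 63.2% → Bayview
Overall: Providence 78/163 = 47.9%, Bayview 52/106 = 49.1% → Bayview
Bayview wins overall and in every case group — no reversal.

Yes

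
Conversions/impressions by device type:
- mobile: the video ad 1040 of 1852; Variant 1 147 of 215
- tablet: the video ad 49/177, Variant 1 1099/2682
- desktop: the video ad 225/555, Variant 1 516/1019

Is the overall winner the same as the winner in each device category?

Mobile: the video ad 1040/1852 = 56.2%, Variant 1 147/215 = 68.4% → Variant 1
Tablet: the video ad 49/177 = 27.7%, Variant 1 1099/2682 = 41.0% → Variant 1
Desktop: the video ad 225/555 = 40.5%, Variant 1 516/1019 = 50.6% → Variant 1
Overall: the video ad 1314/2584 = 50.9%, Variant 1 1762/3916 = 45.0% → the video ad
Variant 1 wins each device group but the video ad wins overall — the comparison reverses. Variant 1's impressions skew toward tablet, which has a lower base rate.

No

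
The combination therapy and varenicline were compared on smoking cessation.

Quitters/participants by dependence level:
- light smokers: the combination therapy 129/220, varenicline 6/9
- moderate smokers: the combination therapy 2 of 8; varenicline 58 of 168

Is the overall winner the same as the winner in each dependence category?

Light smokers: the combination therapy 129/220 = 58.6%, varenicline 6/9 = 66.7% → varenicline
Moderate smokers: the combination therapy 2/8 = 25.0%, varenicline 58/168 = 34.5% → varenicline
Overall: the combination therapy 131/228 = 57.5%, varenicline 64/177 = 36.2% → the combination therapy
Varenicline wins each dependence group but the combination therapy wins overall — the comparison reverses. Varenicline's participants skew toward moderate smokers, which has a lower base rate.

No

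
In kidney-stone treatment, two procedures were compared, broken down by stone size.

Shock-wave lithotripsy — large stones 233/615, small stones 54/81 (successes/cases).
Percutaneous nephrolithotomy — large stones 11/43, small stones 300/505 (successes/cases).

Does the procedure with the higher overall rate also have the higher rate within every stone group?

Large stones: shock-wave lithotripsy 233/615 = 37.9%, percutaneous nephrolithotomy 11/43 = 25.6% → shock-wave lithotripsy
Small stones: shock-wave lithotripsy 54/81 = 66.7%, percutaneous nephrolithotomy 300/505 = 59.4% → shock-wave lithotripsy
Overall: shock-wave lithotripsy 287/696 = 41.2%, percutaneous nephrolithotomy 311/548 = 56.8% → percutaneous nephrolithotomy
Shock-wave lithotripsy wins each stone group but percutaneous nephrolithotomy wins overall — the comparison reverses. Shock-wave lithotripsy's cases skew toward large stones, which has a lower base rate.

No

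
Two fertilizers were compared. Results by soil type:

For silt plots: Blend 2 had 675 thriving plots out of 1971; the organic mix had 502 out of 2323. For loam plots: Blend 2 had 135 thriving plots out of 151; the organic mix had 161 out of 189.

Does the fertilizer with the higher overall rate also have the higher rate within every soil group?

Yes

Silt: Blend 2 675/1971 = 34.2%, the organic mix 502/2323 = 21.6% → Blend 2
Loam: Blend 2 135/151 = 89.4%, the organic mix 161/189 = 85.2% → Blend 2
Overall: Blend 2 810/2122 = 38.2%, the organic mix 663/2512 = 26.4% → Blend 2
Blend 2 wins overall and in every soil group — no reversal.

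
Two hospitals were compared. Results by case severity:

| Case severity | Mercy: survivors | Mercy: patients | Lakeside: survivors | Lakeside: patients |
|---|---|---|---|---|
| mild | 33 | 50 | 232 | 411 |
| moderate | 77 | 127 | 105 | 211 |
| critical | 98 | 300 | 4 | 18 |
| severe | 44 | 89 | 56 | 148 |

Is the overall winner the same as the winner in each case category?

No

Mild: Mercy 33/50 = 66.0%, Lakeside 232/411 = 56.4% → Mercy
Moderate: Mercy 77/127 = 60.6%, Lakeside 105/211 = 49.8% → Mercy
Critical: Mercy 98/300 = 32.7%, Lakeside 4/18 = 22.2% → Mercy
Severe: Mercy 44/89 = 49.4%, Lakeside 56/148 = 37.8% → Mercy
Overall: Mercy 252/566 = 44.5%, Lakeside 397/788 = 50.4% → Lakeside
Mercy wins each case group but Lakeside wins overall — the comparison reverses. Mercy's patients skew toward critical, which has a lower base rate.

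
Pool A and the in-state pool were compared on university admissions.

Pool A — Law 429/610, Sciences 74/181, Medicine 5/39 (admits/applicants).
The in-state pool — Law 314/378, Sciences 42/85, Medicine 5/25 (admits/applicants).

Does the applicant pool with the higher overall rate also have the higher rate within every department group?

Yes

Law: Pool A 429/610 = 70.3%, the in-state pool 314/378 = 83.1% → the in-state pool
Sciences: Pool A 74/181 = 40.9%, the in-state pool 42/85 = 49.4% → the in-state pool
Medicine: Pool A 5/39 = 12.8%, the in-state pool 5/25 = 20.0% → the in-state pool
Overall: Pool A 508/830 = 61.2%, the in-state pool 361/488 = 74.0% → the in-state pool
The in-state pool wins overall and in every department group — no reversal.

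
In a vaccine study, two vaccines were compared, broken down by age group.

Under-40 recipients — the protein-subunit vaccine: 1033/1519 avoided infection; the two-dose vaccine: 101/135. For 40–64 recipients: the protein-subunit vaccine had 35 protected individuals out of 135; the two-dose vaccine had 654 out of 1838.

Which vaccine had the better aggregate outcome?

Under-40: the protein-subunit vaccine 1033/1519 = 68.0%, the two-dose vaccine 101/135 = 74.8% → the two-dose vaccine
40–64: the protein-subunit vaccine 35/135 = 25.9%, the two-dose vaccine 654/1838 = 35.6% → the two-dose vaccine
Overall: the protein-subunit vaccine 1068/1654 = 64.6%, the two-dose vaccine 755/1973 = 38.3% → the protein-subunit vaccine
(The two-dose vaccine wins every age group but the protein-subunit vaccine wins overall — the two-dose vaccine's recipients skew toward the low-rate 40–64 group.)

the protein-subunit vaccine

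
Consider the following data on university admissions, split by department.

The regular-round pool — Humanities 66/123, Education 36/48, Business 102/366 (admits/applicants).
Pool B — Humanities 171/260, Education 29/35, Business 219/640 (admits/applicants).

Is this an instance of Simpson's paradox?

Humanities: the regular-round pool 66/123 = 53.7%, Pool B 171/260 = 65.8% → Pool B
Education: the regular-round pool 36/48 = 75.0%, Pool B 29/35 = 82.9% → Pool B
Business: the regular-round pool 102/366 = 27.9%, Pool B 219/640 = 34.2% → Pool B
Overall: the regular-round pool 204/537 = 38.0%, Pool B 419/935 = 44.8% → Pool B
Pool B wins overall and in every department group — no reversal.

No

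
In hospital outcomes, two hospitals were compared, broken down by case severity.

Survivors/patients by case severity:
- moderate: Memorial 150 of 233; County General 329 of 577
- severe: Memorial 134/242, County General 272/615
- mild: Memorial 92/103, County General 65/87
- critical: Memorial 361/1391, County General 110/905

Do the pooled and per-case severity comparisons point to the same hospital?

Moderate: Memorial 150/233 = 64.4%, County General 329/577 = 57.0% → Memorial
Severe: Memorial 134/242 = 55.4%, County General 272/615 = 44.2% → Memorial
Mild: Memorial 92/103 = 89.3%, County General 65/87 = 74.7% → Memorial
Critical: Memorial 361/1391 = 26.0%, County General 110/905 = 12.2% → Memorial
Overall: Memorial 737/1969 = 37.4%, County General 776/2184 = 35.5% → Memorial
Memorial wins overall and in every case group — no reversal.

Yes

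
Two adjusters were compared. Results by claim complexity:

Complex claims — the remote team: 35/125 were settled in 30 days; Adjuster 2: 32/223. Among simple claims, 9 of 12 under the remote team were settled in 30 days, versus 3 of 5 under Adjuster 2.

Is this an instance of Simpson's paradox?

Complex: the remote team 35/125 = 28.0%, Adjuster 2 32/223 = 14.3% → the remote team
Simple: the remote team 9/12 = 75.0%, Adjuster 2 3/5 = 60.0% → the remote team
Overall: the remote team 44/137 = 32.1%, Adjuster 2 35/228 = 15.4% → the remote team
The remote team wins overall and in every claim group — no reversal.

No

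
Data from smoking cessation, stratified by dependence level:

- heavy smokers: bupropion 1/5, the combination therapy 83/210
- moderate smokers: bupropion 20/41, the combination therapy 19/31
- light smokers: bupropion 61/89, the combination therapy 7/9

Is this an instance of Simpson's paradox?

Heavy smokers: bupropion 1/5 = 20.0%, the combination therapy 83/210 = 39.5% → the combination therapy
Moderate smokers: bupropion 20/41 = 48.8%, the combination therapy 19/31 = 61.3% → the combination therapy
Light smokers: bupropion 61/89 = 68.5%, the combination therapy 7/9 = 77.8% → the combination therapy
Overall: bupropion 82/135 = 60.7%, the combination therapy 109/250 = 43.6% → bupropion
The combination therapy wins each dependence group but bupropion wins overall — the comparison reverses. The combination therapy's participants skew toward heavy smokers, which has a lower base rate.

Yes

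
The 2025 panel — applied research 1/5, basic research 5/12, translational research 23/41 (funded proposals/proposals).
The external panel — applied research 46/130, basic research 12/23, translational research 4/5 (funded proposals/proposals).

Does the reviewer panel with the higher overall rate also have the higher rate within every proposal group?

Applied research: the 2025 panel 1/5 = 20.0%, the external panel 46/130 = 35.4% → the external panel
Basic research: the 2025 panel 5/12 = 41.7%, the external panel 12/23 = 52.2% → the external panel
Translational research: the 2025 panel 23/41 = 56.1%, the external panel 4/5 = 80.0% → the external panel
Overall: the 2025 panel 29/58 = 50.0%, the external panel 62/158 = 39.2% → the 2025 panel
The external panel wins each proposal group but the 2025 panel wins overall — the comparison reverses. The external panel's proposals skew toward applied research, which has a lower base rate.

No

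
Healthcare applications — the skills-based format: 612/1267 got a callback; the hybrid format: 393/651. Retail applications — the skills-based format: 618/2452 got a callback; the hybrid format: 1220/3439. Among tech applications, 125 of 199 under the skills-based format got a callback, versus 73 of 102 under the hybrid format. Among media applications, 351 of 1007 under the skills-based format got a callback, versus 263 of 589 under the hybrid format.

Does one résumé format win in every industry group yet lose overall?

No

Healthcare: the skills-based format 612/1267 = 48.3%, the hybrid format 393/651 = 60.4% → the hybrid format
Retail: the skills-based format 618/2452 = 25.2%, the hybrid format 1220/3439 = 35.5% → the hybrid format
Tech: the skills-based format 125/199 = 62.8%, the hybrid format 73/102 = 71.6% → the hybrid format
Media: the skills-based format 351/1007 = 34.9%, the hybrid format 263/589 = 44.7% → the hybrid format
Overall: the skills-based format 1706/4925 = 34.6%, the hybrid format 1949/4781 = 40.8% → the hybrid format
The hybrid format wins overall and in every industry group — no reversal.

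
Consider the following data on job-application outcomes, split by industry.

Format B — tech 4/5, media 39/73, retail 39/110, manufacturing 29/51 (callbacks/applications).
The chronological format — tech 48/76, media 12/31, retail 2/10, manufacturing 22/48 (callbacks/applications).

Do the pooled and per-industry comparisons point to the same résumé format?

Tech: Format B 4/5 = 80.0%, the chronological format 48/76 = 63.2% → Format B
Media: Format B 39/73 = 53.4%, the chronological format 12/31 = 38.7% → Format B
Retail: Format B 39/110 = 35.5%, the chronological format 2/10 = 20.0% → Format B
Manufacturing: Format B 29/51 = 56.9%, the chronological format 22/48 = 45.8% → Format B
Overall: Format B 111/239 = 46.4%, the chronological format 84/165 = 50.9% → the chronological format
Format B wins each industry group but the chronological format wins overall — the comparison reverses. Format B's applications skew toward retail, which has a lower base rate.

No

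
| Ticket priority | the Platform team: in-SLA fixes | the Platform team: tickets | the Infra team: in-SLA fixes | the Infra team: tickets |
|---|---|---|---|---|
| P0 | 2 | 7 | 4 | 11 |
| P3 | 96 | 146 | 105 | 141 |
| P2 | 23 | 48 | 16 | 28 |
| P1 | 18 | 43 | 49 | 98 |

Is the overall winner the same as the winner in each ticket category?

P0: the Platform team 2/7 = 28.6%, the Infra team 4/11 = 36.4% → the Infra team
P3: the Platform team 96/146 = 65.8%, the Infra team 105/141 = 74.5% → the Infra team
P2: the Platform team 23/48 = 47.9%, the Infra team 16/28 = 57.1% → the Infra team
P1: the Platform team 18/43 = 41.9%, the Infra team 49/98 = 50.0% → the Infra team
Overall: the Platform team 139/244 = 57.0%, the Infra team 174/278 = 62.6% → the Infra team
The Infra team wins overall and in every ticket group — no reversal.

Yes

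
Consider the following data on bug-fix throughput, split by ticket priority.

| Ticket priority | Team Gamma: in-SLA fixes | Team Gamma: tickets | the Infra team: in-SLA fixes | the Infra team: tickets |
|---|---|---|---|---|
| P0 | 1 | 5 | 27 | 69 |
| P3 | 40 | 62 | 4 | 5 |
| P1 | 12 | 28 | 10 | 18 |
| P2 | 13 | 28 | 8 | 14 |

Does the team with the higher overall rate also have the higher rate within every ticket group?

No

P0: Team Gamma 1/5 = 20.0%, the Infra team 27/69 = 39.1% → the Infra team
P3: Team Gamma 40/62 = 64.5%, the Infra team 4/5 = 80.0% → the Infra team
P1: Team Gamma 12/28 = 42.9%, the Infra team 10/18 = 55.6% → the Infra team
P2: Team Gamma 13/28 = 46.4%, the Infra team 8/14 = 57.1% → the Infra team
Overall: Team Gamma 66/123 = 53.7%, the Infra team 49/106 = 46.2% → Team Gamma
The Infra team wins each ticket group but Team Gamma wins overall — the comparison reverses. The Infra team's tickets skew toward P0, which has a lower base rate.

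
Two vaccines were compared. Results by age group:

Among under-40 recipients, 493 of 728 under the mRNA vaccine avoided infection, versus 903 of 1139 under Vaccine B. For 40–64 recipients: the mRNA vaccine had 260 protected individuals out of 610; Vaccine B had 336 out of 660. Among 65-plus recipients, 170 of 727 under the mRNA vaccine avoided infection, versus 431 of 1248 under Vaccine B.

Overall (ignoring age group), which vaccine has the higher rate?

Vaccine B

Under-40: the mRNA vaccine 493/728 = 67.7%, Vaccine B 903/1139 = 79.3% → Vaccine B
40–64: the mRNA vaccine 260/610 = 42.6%, Vaccine B 336/660 = 50.9% → Vaccine B
65-plus: the mRNA vaccine 170/727 = 23.4%, Vaccine B 431/1248 = 34.5% → Vaccine B
Overall: the mRNA vaccine 923/2065 = 44.7%, Vaccine B 1670/3047 = 54.8% → Vaccine B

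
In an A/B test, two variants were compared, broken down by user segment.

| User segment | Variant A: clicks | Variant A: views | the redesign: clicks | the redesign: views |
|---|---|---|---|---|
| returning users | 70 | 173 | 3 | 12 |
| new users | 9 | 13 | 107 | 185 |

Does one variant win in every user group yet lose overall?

Returning users: Variant A 70/173 = 40.5%, the redesign 3/12 = 25.0% → Variant A
New users: Variant A 9/13 = 69.2%, the redesign 107/185 = 57.8% → Variant A
Overall: Variant A 79/186 = 42.5%, the redesign 110/197 = 55.8% → the redesign
Variant A wins each user group but the redesign wins overall — the comparison reverses. Variant A's views skew toward returning users, which has a lower base rate.

Yes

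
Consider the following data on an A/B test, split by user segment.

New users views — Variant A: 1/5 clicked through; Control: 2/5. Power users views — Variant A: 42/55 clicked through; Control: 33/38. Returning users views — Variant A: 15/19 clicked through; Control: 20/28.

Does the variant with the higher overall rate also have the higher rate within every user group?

New users: Variant A 1/5 = 20.0%, Control 2/5 = 40.0% → Control
Power users: Variant A 42/55 = 76.4%, Control 33/38 = 86.8% → Control
Returning users: Variant A 15/19 = 78.9%, Control 20/28 = 71.4% → Variant A
Overall: Variant A 58/79 = 73.4%, Control 55/71 = 77.5% → Control
Neither sweeps: Variant A wins 1 of 3 groups, Control wins 2. Control wins overall but not every group — no Simpson reversal.

No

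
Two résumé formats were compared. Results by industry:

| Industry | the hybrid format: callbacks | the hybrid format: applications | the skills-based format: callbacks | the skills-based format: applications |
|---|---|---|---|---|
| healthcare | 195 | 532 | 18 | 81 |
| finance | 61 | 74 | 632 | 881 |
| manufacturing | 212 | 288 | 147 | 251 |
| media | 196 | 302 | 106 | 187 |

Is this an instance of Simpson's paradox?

Yes

Healthcare: the hybrid format 195/532 = 36.7%, the skills-based format 18/81 = 22.2% → the hybrid format
Finance: the hybrid format 61/74 = 82.4%, the skills-based format 632/881 = 71.7% → the hybrid format
Manufacturing: the hybrid format 212/288 = 73.6%, the skills-based format 147/251 = 58.6% → the hybrid format
Media: the hybrid format 196/302 = 64.9%, the skills-based format 106/187 = 56.7% → the hybrid format
Overall: the hybrid format 664/1196 = 55.5%, the skills-based format 903/1400 = 64.5% → the skills-based format
The hybrid format wins each industry group but the skills-based format wins overall — the comparison reverses. The hybrid format's applications skew toward healthcare, which has a lower base rate.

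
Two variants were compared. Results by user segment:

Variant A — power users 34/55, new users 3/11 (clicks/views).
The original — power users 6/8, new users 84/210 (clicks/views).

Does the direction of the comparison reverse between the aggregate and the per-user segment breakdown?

Yes

Power users: Variant A 34/55 = 61.8%, the original 6/8 = 75.0% → the original
New users: Variant A 3/11 = 27.3%, the original 84/210 = 40.0% → the original
Overall: Variant A 37/66 = 56.1%, the original 90/218 = 41.3% → Variant A
The original wins each user group but Variant A wins overall — the comparison reverses. The original's views skew toward new users, which has a lower base rate.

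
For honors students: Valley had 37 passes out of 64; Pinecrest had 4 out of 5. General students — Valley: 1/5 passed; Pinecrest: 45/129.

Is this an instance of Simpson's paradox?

Honors: Valley 37/64 = 57.8%, Pinecrest 4/5 = 80.0% → Pinecrest
General: Valley 1/5 = 20.0%, Pinecrest 45/129 = 34.9% → Pinecrest
Overall: Valley 38/69 = 55.1%, Pinecrest 49/134 = 36.6% → Valley
Pinecrest wins each student group but Valley wins overall — the comparison reverses. Pinecrest's students skew toward general, which has a lower base rate.

Yes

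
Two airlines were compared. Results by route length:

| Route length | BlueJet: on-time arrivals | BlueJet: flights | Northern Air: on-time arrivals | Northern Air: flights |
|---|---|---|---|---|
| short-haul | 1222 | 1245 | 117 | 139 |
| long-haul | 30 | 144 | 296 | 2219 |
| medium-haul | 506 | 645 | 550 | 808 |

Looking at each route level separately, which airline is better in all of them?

BlueJet

Short-haul: BlueJet 1222/1245 = 98.2%, Northern Air 117/139 = 84.2% → BlueJet
Long-haul: BlueJet 30/144 = 20.8%, Northern Air 296/2219 = 13.3% → BlueJet
Medium-haul: BlueJet 506/645 = 78.4%, Northern Air 550/808 = 68.1% → BlueJet
BlueJet has the higher rate in all 3 groups.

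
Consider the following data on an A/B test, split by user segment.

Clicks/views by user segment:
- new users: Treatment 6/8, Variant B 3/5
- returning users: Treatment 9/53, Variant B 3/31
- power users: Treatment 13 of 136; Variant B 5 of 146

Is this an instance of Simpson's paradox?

No

New users: Treatment 6/8 = 75.0%, Variant B 3/5 = 60.0% → Treatment
Returning users: Treatment 9/53 = 17.0%, Variant B 3/31 = 9.7% → Treatment
Power users: Treatment 13/136 = 9.6%, Variant B 5/146 = 3.4% → Treatment
Overall: Treatment 28/197 = 14.2%, Variant B 11/182 = 6.0% → Treatment
Treatment wins overall and in every user group — no reversal.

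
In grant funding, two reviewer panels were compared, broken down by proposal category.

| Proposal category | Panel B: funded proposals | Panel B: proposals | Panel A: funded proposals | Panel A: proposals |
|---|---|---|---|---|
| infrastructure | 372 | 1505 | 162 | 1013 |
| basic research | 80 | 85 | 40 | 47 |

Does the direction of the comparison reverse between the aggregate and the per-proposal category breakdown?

Infrastructure: Panel B 372/1505 = 24.7%, Panel A 162/1013 = 16.0% → Panel B
Basic research: Panel B 80/85 = 94.1%, Panel A 40/47 = 85.1% → Panel B
Overall: Panel B 452/1590 = 28.4%, Panel A 202/1060 = 19.1% → Panel B
Panel B wins overall and in every proposal group — no reversal.

No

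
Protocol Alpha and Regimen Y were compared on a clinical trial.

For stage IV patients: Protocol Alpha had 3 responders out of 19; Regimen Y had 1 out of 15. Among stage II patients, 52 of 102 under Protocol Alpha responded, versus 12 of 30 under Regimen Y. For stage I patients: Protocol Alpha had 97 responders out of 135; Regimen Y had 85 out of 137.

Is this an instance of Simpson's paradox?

No

Stage IV: Protocol Alpha 3/19 = 15.8%, Regimen Y 1/15 = 6.7% → Protocol Alpha
Stage II: Protocol Alpha 52/102 = 51.0%, Regimen Y 12/30 = 40.0% → Protocol Alpha
Stage I: Protocol Alpha 97/135 = 71.9%, Regimen Y 85/137 = 62.0% → Protocol Alpha
Overall: Protocol Alpha 152/256 = 59.4%, Regimen Y 98/182 = 53.8% → Protocol Alpha
Protocol Alpha wins overall and in every disease group — no reversal.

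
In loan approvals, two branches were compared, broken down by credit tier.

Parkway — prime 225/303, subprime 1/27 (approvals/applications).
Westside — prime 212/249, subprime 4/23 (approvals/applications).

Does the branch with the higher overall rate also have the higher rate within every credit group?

Yes

Prime: Parkway 225/303 = 74.3%, Westside 212/249 = 85.1% → Westside
Subprime: Parkway 1/27 = 3.7%, Westside 4/23 = 17.4% → Westside
Overall: Parkway 226/330 = 68.5%, Westside 216/272 = 79.4% → Westside
Westside wins overall and in every credit group — no reversal.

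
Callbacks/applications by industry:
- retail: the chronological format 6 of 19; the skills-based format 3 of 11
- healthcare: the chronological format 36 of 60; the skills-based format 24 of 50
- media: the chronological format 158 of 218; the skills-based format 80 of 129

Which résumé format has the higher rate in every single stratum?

the chronological format

Retail: the chronological format 6/19 = 31.6%, the skills-based format 3/11 = 27.3% → the chronological format
Healthcare: the chronological format 36/60 = 60.0%, the skills-based format 24/50 = 48.0% → the chronological format
Media: the chronological format 158/218 = 72.5%, the skills-based format 80/129 = 62.0% → the chronological format
The chronological format has the higher rate in all 3 groups.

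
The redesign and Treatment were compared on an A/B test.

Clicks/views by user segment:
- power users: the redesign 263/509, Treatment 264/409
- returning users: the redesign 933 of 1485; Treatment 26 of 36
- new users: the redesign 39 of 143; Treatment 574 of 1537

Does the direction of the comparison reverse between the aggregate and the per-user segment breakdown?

Yes

Power users: the redesign 263/509 = 51.7%, Treatment 264/409 = 64.5% → Treatment
Returning users: the redesign 933/1485 = 62.8%, Treatment 26/36 = 72.2% → Treatment
New users: the redesign 39/143 = 27.3%, Treatment 574/1537 = 37.3% → Treatment
Overall: the redesign 1235/2137 = 57.8%, Treatment 864/1982 = 43.6% → the redesign
Treatment wins each user group but the redesign wins overall — the comparison reverses. Treatment's views skew toward new users, which has a lower base rate.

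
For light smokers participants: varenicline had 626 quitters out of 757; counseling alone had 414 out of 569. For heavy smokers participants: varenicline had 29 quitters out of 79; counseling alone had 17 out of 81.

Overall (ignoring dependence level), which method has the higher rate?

Light smokers: varenicline 626/757 = 82.7%, counseling alone 414/569 = 72.8% → varenicline
Heavy smokers: varenicline 29/79 = 36.7%, counseling alone 17/81 = 21.0% → varenicline
Overall: varenicline 655/836 = 78.3%, counseling alone 431/650 = 66.3% → varenicline

varenicline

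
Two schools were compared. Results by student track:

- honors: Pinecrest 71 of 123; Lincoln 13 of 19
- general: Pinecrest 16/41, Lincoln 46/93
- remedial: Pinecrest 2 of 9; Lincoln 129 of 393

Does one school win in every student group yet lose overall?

Yes

Honors: Pinecrest 71/123 = 57.7%, Lincoln 13/19 = 68.4% → Lincoln
General: Pinecrest 16/41 = 39.0%, Lincoln 46/93 = 49.5% → Lincoln
Remedial: Pinecrest 2/9 = 22.2%, Lincoln 129/393 = 32.8% → Lincoln
Overall: Pinecrest 89/173 = 51.4%, Lincoln 188/505 = 37.2% → Pinecrest
Lincoln wins each student group but Pinecrest wins overall — the comparison reverses. Lincoln's students skew toward remedial, which has a lower base rate.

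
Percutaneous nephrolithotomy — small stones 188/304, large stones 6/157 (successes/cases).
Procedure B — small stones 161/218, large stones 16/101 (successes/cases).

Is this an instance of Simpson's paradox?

No

Small stones: percutaneous nephrolithotomy 188/304 = 61.8%, Procedure B 161/218 = 73.9% → Procedure B
Large stones: percutaneous nephrolithotomy 6/157 = 3.8%, Procedure B 16/101 = 15.8% → Procedure B
Overall: percutaneous nephrolithotomy 194/461 = 42.1%, Procedure B 177/319 = 55.5% → Procedure B
Procedure B wins overall and in every stone group — no reversal.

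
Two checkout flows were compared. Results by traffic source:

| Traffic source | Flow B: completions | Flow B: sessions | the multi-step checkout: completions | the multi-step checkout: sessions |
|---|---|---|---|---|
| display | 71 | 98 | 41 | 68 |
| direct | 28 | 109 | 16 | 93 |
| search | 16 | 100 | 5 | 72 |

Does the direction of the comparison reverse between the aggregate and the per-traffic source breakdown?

Display: Flow B 71/98 = 72.4%, the multi-step checkout 41/68 = 60.3% → Flow B
Direct: Flow B 28/109 = 25.7%, the multi-step checkout 16/93 = 17.2% → Flow B
Search: Flow B 16/100 = 16.0%, the multi-step checkout 5/72 = 6.9% → Flow B
Overall: Flow B 115/307 = 37.5%, the multi-step checkout 62/233 = 26.6% → Flow B
Flow B wins overall and in every traffic group — no reversal.

No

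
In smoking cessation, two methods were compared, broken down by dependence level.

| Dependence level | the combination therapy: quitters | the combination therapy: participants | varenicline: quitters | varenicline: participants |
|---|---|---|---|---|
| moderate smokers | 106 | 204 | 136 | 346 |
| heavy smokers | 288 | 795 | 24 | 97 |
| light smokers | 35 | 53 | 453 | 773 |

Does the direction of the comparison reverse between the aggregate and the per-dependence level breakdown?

Yes

Moderate smokers: the combination therapy 106/204 = 52.0%, varenicline 136/346 = 39.3% → the combination therapy
Heavy smokers: the combination therapy 288/795 = 36.2%, varenicline 24/97 = 24.7% → the combination therapy
Light smokers: the combination therapy 35/53 = 66.0%, varenicline 453/773 = 58.6% → the combination therapy
Overall: the combination therapy 429/1052 = 40.8%, varenicline 613/1216 = 50.4% → varenicline
The combination therapy wins each dependence group but varenicline wins overall — the comparison reverses. The combination therapy's participants skew toward heavy smokers, which has a lower base rate.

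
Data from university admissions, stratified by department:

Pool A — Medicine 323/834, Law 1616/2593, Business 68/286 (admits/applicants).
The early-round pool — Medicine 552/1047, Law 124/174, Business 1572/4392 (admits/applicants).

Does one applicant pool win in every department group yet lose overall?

Medicine: Pool A 323/834 = 38.7%, the early-round pool 552/1047 = 52.7% → the early-round pool
Law: Pool A 1616/2593 = 62.3%, the early-round pool 124/174 = 71.3% → the early-round pool
Business: Pool A 68/286 = 23.8%, the early-round pool 1572/4392 = 35.8% → the early-round pool
Overall: Pool A 2007/3713 = 54.1%, the early-round pool 2248/5613 = 40.0% → Pool A
The early-round pool wins each department group but Pool A wins overall — the comparison reverses. The early-round pool's applicants skew toward Business, which has a lower base rate.

Yes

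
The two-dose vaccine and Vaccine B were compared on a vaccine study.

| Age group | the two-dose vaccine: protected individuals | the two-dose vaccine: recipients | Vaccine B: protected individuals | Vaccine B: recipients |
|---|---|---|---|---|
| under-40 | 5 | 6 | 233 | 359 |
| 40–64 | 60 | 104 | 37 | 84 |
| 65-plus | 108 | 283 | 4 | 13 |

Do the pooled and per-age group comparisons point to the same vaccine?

Under-40: the two-dose vaccine 5/6 = 83.3%, Vaccine B 233/359 = 64.9% → the two-dose vaccine
40–64: the two-dose vaccine 60/104 = 57.7%, Vaccine B 37/84 = 44.0% → the two-dose vaccine
65-plus: the two-dose vaccine 108/283 = 38.2%, Vaccine B 4/13 = 30.8% → the two-dose vaccine
Overall: the two-dose vaccine 173/393 = 44.0%, Vaccine B 274/456 = 60.1% → Vaccine B
The two-dose vaccine wins each age group but Vaccine B wins overall — the comparison reverses. The two-dose vaccine's recipients skew toward 65-plus, which has a lower base rate.

No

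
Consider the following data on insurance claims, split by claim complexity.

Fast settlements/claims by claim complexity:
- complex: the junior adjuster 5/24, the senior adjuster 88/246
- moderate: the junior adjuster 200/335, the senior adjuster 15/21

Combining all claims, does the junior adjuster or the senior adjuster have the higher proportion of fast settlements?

the junior adjuster

Complex: the junior adjuster 5/24 = 20.8%, the senior adjuster 88/246 = 35.8% → the senior adjuster
Moderate: the junior adjuster 200/335 = 59.7%, the senior adjuster 15/21 = 71.4% → the senior adjuster
Overall: the junior adjuster 205/359 = 57.1%, the senior adjuster 103/267 = 38.6% → the junior adjuster
(The senior adjuster wins every claim group but the junior adjuster wins overall — the senior adjuster's claims skew toward the low-rate complex group.)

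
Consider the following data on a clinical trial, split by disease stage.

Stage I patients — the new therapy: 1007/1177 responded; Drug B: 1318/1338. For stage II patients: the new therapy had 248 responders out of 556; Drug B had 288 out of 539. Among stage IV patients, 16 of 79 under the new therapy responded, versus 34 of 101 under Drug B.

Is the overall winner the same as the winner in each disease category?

Stage I: the new therapy 1007/1177 = 85.6%, Drug B 1318/1338 = 98.5% → Drug B
Stage II: the new therapy 248/556 = 44.6%, Drug B 288/539 = 53.4% → Drug B
Stage IV: the new therapy 16/79 = 20.3%, Drug B 34/101 = 33.7% → Drug B
Overall: the new therapy 1271/1812 = 70.1%, Drug B 1640/1978 = 82.9% → Drug B
Drug B wins overall and in every disease group — no reversal.

Yes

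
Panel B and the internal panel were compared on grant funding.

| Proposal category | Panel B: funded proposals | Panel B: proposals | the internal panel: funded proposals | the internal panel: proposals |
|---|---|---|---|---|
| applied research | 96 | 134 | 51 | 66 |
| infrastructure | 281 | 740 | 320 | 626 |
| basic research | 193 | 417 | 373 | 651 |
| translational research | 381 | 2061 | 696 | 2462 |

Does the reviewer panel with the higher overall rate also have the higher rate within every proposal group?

Applied research: Panel B 96/134 = 71.6%, the internal panel 51/66 = 77.3% → the internal panel
Infrastructure: Panel B 281/740 = 38.0%, the internal panel 320/626 = 51.1% → the internal panel
Basic research: Panel B 193/417 = 46.3%, the internal panel 373/651 = 57.3% → the internal panel
Translational research: Panel B 381/2061 = 18.5%, the internal panel 696/2462 = 28.3% → the internal panel
Overall: Panel B 951/3352 = 28.4%, the internal panel 1440/3805 = 37.8% → the internal panel
The internal panel wins overall and in every proposal group — no reversal.

Yes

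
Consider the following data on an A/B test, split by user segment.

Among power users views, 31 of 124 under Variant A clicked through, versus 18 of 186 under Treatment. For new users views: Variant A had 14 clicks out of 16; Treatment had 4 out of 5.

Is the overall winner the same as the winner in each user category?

Power users: Variant A 31/124 = 25.0%, Treatment 18/186 = 9.7% → Variant A
New users: Variant A 14/16 = 87.5%, Treatment 4/5 = 80.0% → Variant A
Overall: Variant A 45/140 = 32.1%, Treatment 22/191 = 11.5% → Variant A
Variant A wins overall and in every user group — no reversal.

Yes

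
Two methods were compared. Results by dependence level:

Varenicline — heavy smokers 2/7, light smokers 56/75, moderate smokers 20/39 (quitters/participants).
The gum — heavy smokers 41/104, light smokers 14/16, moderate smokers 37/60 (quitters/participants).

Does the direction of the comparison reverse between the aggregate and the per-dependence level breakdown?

Yes

Heavy smokers: varenicline 2/7 = 28.6%, the gum 41/104 = 39.4% → the gum
Light smokers: varenicline 56/75 = 74.7%, the gum 14/16 = 87.5% → the gum
Moderate smokers: varenicline 20/39 = 51.3%, the gum 37/60 = 61.7% → the gum
Overall: varenicline 78/121 = 64.5%, the gum 92/180 = 51.1% → varenicline
The gum wins each dependence group but varenicline wins overall — the comparison reverses. The gum's participants skew toward heavy smokers, which has a lower base rate.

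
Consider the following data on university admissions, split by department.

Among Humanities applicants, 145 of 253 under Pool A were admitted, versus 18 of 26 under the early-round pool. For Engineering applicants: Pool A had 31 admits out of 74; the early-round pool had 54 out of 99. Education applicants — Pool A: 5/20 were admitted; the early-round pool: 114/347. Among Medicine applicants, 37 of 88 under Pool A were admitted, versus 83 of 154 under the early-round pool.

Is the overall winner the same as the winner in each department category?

Humanities: Pool A 145/253 = 57.3%, the early-round pool 18/26 = 69.2% → the early-round pool
Engineering: Pool A 31/74 = 41.9%, the early-round pool 54/99 = 54.5% → the early-round pool
Education: Pool A 5/20 = 25.0%, the early-round pool 114/347 = 32.9% → the early-round pool
Medicine: Pool A 37/88 = 42.0%, the early-round pool 83/154 = 53.9% → the early-round pool
Overall: Pool A 218/435 = 50.1%, the early-round pool 269/626 = 43.0% → Pool A
The early-round pool wins each department group but Pool A wins overall — the comparison reverses. The early-round pool's applicants skew toward Education, which has a lower base rate.

No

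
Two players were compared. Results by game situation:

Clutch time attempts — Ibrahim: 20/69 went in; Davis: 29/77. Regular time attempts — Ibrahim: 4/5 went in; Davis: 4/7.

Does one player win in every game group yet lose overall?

No

Clutch time: Ibrahim 20/69 = 29.0%, Davis 29/77 = 37.7% → Davis
Regular time: Ibrahim 4/5 = 80.0%, Davis 4/7 = 57.1% → Ibrahim
Overall: Ibrahim 24/74 = 32.4%, Davis 33/84 = 39.3% → Davis
Neither sweeps: Ibrahim wins 1 of 2 groups, Davis wins 1. Davis wins overall but not every group — no Simpson reversal.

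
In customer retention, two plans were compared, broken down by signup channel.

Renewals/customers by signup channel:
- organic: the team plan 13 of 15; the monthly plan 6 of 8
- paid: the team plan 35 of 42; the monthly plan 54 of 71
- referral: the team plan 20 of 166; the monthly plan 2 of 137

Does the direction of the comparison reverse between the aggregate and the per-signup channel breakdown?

Organic: the team plan 13/15 = 86.7%, the monthly plan 6/8 = 75.0% → the team plan
Paid: the team plan 35/42 = 83.3%, the monthly plan 54/71 = 76.1% → the team plan
Referral: the team plan 20/166 = 12.0%, the monthly plan 2/137 = 1.5% → the team plan
Overall: the team plan 68/223 = 30.5%, the monthly plan 62/216 = 28.7% → the team plan
The team plan wins overall and in every signup group — no reversal.

No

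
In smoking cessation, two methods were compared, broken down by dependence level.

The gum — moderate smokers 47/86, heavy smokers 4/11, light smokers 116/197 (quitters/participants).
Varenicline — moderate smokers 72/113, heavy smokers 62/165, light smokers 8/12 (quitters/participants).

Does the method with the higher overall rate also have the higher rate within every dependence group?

No

Moderate smokers: the gum 47/86 = 54.7%, varenicline 72/113 = 63.7% → varenicline
Heavy smokers: the gum 4/11 = 36.4%, varenicline 62/165 = 37.6% → varenicline
Light smokers: the gum 116/197 = 58.9%, varenicline 8/12 = 66.7% → varenicline
Overall: the gum 167/294 = 56.8%, varenicline 142/290 = 49.0% → the gum
Varenicline wins each dependence group but the gum wins overall — the comparison reverses. Varenicline's participants skew toward heavy smokers, which has a lower base rate.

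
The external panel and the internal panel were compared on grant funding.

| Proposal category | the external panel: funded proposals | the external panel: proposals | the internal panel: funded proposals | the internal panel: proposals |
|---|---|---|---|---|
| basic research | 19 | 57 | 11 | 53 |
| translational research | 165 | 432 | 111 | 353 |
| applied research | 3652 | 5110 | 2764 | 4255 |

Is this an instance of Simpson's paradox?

No

Basic research: the external panel 19/57 = 33.3%, the internal panel 11/53 = 20.8% → the external panel
Translational research: the external panel 165/432 = 38.2%, the internal panel 111/353 = 31.4% → the external panel
Applied research: the external panel 3652/5110 = 71.5%, the internal panel 2764/4255 = 65.0% → the external panel
Overall: the external panel 3836/5599 = 68.5%, the internal panel 2886/4661 = 61.9% → the external panel
The external panel wins overall and in every proposal group — no reversal.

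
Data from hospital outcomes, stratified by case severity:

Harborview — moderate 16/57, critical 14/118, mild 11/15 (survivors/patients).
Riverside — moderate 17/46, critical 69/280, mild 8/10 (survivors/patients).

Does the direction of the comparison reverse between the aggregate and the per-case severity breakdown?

Moderate: Harborview 16/57 = 28.1%, Riverside 17/46 = 37.0% → Riverside
Critical: Harborview 14/118 = 11.9%, Riverside 69/280 = 24.6% → Riverside
Mild: Harborview 11/15 = 73.3%, Riverside 8/10 = 80.0% → Riverside
Overall: Harborview 41/190 = 21.6%, Riverside 94/336 = 28.0% → Riverside
Riverside wins overall and in every case group — no reversal.

No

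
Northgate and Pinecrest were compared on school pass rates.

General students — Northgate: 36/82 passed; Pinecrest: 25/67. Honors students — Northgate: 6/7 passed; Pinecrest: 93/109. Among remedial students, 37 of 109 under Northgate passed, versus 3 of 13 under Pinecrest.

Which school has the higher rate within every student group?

Northgate

General: Northgate 36/82 = 43.9%, Pinecrest 25/67 = 37.3% → Northgate
Honors: Northgate 6/7 = 85.7%, Pinecrest 93/109 = 85.3% → Northgate
Remedial: Northgate 37/109 = 33.9%, Pinecrest 3/13 = 23.1% → Northgate
Northgate has the higher rate in all 3 groups.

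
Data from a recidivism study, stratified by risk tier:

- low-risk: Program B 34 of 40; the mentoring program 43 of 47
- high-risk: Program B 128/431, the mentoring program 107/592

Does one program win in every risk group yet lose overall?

Low-risk: Program B 34/40 = 85.0%, the mentoring program 43/47 = 91.5% → the mentoring program
High-risk: Program B 128/431 = 29.7%, the mentoring program 107/592 = 18.1% → Program B
Overall: Program B 162/471 = 34.4%, the mentoring program 150/639 = 23.5% → Program B
Neither sweeps: Program B wins 1 of 2 groups, the mentoring program wins 1. Program B wins overall but not every group — no Simpson reversal.

No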